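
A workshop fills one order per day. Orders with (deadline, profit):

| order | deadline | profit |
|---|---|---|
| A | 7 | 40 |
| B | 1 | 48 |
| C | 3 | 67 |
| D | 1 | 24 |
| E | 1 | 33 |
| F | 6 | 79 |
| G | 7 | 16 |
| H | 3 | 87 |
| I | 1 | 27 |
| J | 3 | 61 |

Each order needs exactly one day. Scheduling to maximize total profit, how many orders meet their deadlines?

6

Profit order: H=87 F=79 C=67 J=61 B=48 A=40 E=33 I=27 D=24 G=16
Assign: H→slot 3, F→slot 6, C→slot 2, J→slot 1, B skipped, A→slot 7, E skipped, I skipped, D skipped, G→slot 5.
Slots: [1:J] [2:C] [3:H] [5:G] [6:F] [7:A]
6 of 10 scheduled.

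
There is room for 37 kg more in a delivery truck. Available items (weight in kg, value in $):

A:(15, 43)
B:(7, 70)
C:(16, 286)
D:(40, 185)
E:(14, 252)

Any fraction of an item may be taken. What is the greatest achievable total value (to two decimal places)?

Greedy by value/weight ratio, highest first.
Ratios (sorted): E 18.00, C 17.88, B 10.00, D 4.62, A 2.87
take E (14 @ 252); take C (16 @ 286); take B (7 @ 70). Capacity used 37/37.
Total value = 608.00

608.00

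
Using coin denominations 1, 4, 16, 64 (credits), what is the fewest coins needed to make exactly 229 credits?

Greedy: take as many of the largest coin as possible, then repeat with the remainder.
229 − 3×64→37 − 2×16→5 − 1×4→1 − 1×1→0
Total coins = 3 + 2 + 1 + 1 = 7

7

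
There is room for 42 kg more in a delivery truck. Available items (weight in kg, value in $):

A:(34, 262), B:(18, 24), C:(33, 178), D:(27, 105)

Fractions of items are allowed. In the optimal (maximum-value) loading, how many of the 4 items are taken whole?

Ratios (sorted): A 7.71, C 5.39, D 3.89, B 1.33
take A (34 @ 262); take 8/33 of C → 43.15. Capacity used 42/42.
1 item(s) taken whole; one partial (take 8/33 of C).

1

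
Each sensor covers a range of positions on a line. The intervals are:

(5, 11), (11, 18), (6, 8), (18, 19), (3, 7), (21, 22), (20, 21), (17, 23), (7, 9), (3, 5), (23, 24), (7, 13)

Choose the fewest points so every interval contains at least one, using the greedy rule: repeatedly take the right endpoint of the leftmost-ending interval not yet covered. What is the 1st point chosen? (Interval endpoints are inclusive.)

5

By right end: [3,5]  [3,7]  [6,8]  [7,9]  [5,11]  [7,13]  [11,18]  [18,19]  [20,21]  [21,22]  [17,23]  [23,24]
[3,5] uncovered → point at 5; [6,8] uncovered → point at 8; [11,18] uncovered → point at 18; [20,21] uncovered → point at 21; [23,24] uncovered → point at 24.
Points: 5, 8, 18, 21, 24 (5 total).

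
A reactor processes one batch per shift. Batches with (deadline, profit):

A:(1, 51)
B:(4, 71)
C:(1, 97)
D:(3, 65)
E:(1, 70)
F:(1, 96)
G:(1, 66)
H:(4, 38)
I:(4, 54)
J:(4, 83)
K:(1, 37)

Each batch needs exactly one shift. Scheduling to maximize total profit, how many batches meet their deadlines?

4

Profit order: C=97 F=96 J=83 B=71 E=70 G=66 D=65 I=54 A=51 H=38 K=37
Assign: C→slot 1, F skipped, J→slot 4, B→slot 3, E skipped, G skipped, D→slot 2, I skipped, A skipped, H skipped, K skipped.
Slots: [1:C] [2:D] [3:B] [4:J]
4 of 11 scheduled.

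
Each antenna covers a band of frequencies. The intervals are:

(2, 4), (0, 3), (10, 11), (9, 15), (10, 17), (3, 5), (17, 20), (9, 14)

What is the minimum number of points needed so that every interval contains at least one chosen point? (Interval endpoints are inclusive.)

3

Process intervals by earliest right end; each time one isn't hit yet, stab at its right endpoint.
Sorted: [0,3] [2,4] [3,5] [10,11] [9,14] [9,15] [10,17] [17,20]
{[0,3],[2,4],[3,5]} hit by 3; {[10,11],[9,14],[9,15],[10,17]} hit by 11; {[17,20]} hit by 20.
Points: 3, 11, 20 (3 total).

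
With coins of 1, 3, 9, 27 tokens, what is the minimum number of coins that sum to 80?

8

Greedy: take as many of the largest coin as possible, then repeat with the remainder.
80 − 2×27→26 − 2×9→8 − 2×3→2 − 2×1→0
Total coins = 2 + 2 + 2 + 2 = 8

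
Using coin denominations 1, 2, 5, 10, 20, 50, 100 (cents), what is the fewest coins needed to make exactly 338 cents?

8

338 = 3×100 + 1×20 + 1×10 + 1×5 + 1×2 + 1×1
Total coins = 3 + 1 + 1 + 1 + 1 + 1 = 8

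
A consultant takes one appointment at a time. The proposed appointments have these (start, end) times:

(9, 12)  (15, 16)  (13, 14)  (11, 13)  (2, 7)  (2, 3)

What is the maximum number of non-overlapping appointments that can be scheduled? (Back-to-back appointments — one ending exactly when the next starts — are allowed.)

Order by finish time; keep every interval that doesn't clash with the previous kept one.
Sorted by end: (2,3)  (2,7)  (9,12)  (11,13)  (13,14)  (15,16)
take (2,3); take (9,12); take (13,14); take (15,16).
Selected 4 appointments.

4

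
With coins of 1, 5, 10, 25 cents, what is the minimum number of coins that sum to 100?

100 − 4×25→0
Total coins = 4 = 4

4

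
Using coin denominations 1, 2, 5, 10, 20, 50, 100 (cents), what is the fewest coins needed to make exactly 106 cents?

3

106 = 1×100 + 1×5 + 1×1
Total coins = 1 + 1 + 1 = 3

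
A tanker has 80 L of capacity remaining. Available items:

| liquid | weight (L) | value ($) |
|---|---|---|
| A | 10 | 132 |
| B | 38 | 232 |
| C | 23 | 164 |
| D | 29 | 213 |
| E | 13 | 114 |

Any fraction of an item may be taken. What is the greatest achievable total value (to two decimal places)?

653.53

Greedy by value/weight ratio, highest first.
Order: A (132/10=13.20) > E (114/13=8.77) > D (213/29=7.34) > C (164/23=7.13) > B (232/38=6.11)
Fill: take A (10 @ 132) → take E (13 @ 114) → take D (29 @ 213) → take C (23 @ 164) → take 5/38 of B → 30.53; 80/80 used.
Total value = 653.53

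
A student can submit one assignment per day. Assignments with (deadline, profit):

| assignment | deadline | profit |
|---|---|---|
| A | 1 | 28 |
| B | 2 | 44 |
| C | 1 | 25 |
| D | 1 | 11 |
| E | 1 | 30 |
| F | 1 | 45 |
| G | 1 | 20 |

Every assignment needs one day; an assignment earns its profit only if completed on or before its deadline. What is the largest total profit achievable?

By profit: F(d1,45), B(d2,44), E(d1,30), A(d1,28), C(d1,25), G(d1,20), D(d1,11)
F→slot 1; B→slot 2; E skipped; A skipped; C skipped; G skipped; D skipped.
Profit = 45 + 44 = 89

89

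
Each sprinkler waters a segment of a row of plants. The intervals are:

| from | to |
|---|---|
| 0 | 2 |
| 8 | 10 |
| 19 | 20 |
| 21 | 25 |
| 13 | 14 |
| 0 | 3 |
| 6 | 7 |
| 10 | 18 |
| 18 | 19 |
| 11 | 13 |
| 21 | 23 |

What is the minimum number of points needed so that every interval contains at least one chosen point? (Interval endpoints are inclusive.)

6

By right end: [0,2]  [0,3]  [6,7]  [8,10]  [11,13]  [13,14]  [10,18]  [18,19]  [19,20]  [21,23]  [21,25]
[0,2] uncovered → point at 2; [6,7] uncovered → point at 7; [8,10] uncovered → point at 10; [11,13] uncovered → point at 13; [18,19] uncovered → point at 19; [21,23] uncovered → point at 23.
Points: 2, 7, 10, 13, 19, 23 (6 total).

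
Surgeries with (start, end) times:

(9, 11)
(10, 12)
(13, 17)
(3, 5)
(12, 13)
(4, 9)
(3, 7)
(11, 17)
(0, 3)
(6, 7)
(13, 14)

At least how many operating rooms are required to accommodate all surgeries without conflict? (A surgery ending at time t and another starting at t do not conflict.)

Events (time:±→running): 0:+→1 3:-→0 3:+→1 3:+→2 4:+→3 … peak 3.

3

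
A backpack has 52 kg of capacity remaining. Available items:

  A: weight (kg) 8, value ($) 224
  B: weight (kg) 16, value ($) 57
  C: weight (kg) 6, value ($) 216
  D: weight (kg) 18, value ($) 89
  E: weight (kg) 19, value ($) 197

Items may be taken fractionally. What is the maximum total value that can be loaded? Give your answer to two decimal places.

Ratios (sorted): C 36.00, A 28.00, E 10.37, D 4.94, B 3.56
take C (6 @ 216); take A (8 @ 224); take E (19 @ 197); take D (18 @ 89); take 1/16 of B → 3.56. Capacity used 52/52.
Total value = 729.56

729.56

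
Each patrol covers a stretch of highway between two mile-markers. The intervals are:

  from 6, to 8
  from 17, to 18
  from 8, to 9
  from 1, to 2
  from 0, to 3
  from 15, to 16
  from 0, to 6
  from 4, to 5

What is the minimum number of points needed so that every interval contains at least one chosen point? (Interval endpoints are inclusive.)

5

Process intervals by earliest right end; each time one isn't hit yet, stab at its right endpoint.
By right end: [1,2]  [0,3]  [4,5]  [0,6]  [6,8]  [8,9]  [15,16]  [17,18]
[1,2] uncovered → point at 2; [4,5] uncovered → point at 5; [6,8] uncovered → point at 8; [15,16] uncovered → point at 16; [17,18] uncovered → point at 18.
Points: 2, 5, 8, 16, 18 (5 total).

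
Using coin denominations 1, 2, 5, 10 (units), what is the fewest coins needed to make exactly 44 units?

6

Greedy: take as many of the largest coin as possible, then repeat with the remainder.
44 = 4×10 + 2×2
Total coins = 4 + 2 = 6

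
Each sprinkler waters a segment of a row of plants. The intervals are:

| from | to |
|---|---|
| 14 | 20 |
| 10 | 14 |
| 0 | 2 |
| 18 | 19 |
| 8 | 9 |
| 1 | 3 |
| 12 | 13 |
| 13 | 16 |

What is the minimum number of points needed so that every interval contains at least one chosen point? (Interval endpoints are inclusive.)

Process intervals by earliest right end; each time one isn't hit yet, stab at its right endpoint.
By right end: [0,2]  [1,3]  [8,9]  [12,13]  [10,14]  [13,16]  [18,19]  [14,20]
[0,2] uncovered → point at 2; [8,9] uncovered → point at 9; [12,13] uncovered → point at 13; [18,19] uncovered → point at 19.
Points: 2, 9, 13, 19 (4 total).

4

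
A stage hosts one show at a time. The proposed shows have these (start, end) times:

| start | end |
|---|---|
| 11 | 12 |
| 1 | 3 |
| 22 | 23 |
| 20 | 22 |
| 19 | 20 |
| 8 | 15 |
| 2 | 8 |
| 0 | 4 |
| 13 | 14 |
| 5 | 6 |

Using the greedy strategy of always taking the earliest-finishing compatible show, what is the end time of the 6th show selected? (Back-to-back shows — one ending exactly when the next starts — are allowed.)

Order by finish time; keep every interval that doesn't clash with the previous kept one.
Sorted by end: (1,3)  (0,4)  (5,6)  (2,8)  (11,12)  (13,14)  (8,15)  (19,20)  (20,22)  (22,23)
take (1,3); skip (0,4); take (5,6); take (11,12); take (13,14); take (19,20); take (20,22); take (22,23).
Selected: (1,3) (5,6) (11,12) (13,14) (19,20) (20,22) (22,23)

22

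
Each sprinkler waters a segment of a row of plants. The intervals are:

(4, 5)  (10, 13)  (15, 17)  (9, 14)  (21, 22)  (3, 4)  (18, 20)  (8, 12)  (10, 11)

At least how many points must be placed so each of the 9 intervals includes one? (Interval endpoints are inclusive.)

5

Process intervals by earliest right end; each time one isn't hit yet, stab at its right endpoint.
Sorted: [3,4] [4,5] [10,11] [8,12] [10,13] [9,14] [15,17] [18,20] [21,22]
{[3,4],[4,5]} hit by 4; {[10,11],[8,12],[10,13],[9,14]} hit by 11; {[15,17]} hit by 17; {[18,20]} hit by 20; {[21,22]} hit by 22.
Points: 4, 11, 17, 20, 22 (5 total).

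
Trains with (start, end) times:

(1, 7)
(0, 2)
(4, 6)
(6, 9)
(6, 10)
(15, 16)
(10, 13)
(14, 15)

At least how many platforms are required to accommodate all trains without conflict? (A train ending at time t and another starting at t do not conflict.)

starts: [0, 1, 4, 6, 6, 10, 14, 15]
ends:   [2, 6, 7, 9, 10, 13, 15, 16]
s0→1 s1→2 e2→1 s4→2 e6→1 s6→2 s6→3  — peak 3.

3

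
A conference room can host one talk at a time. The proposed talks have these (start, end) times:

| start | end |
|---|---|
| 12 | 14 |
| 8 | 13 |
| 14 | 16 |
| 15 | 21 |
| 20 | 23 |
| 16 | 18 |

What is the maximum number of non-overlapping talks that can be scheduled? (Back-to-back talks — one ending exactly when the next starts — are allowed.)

Sorted by end: (8,13)  (12,14)  (14,16)  (16,18)  (15,21)  (20,23)
take (8,13); skip (12,14); take (14,16); take (16,18); take (20,23).
Selected 4 talks.

4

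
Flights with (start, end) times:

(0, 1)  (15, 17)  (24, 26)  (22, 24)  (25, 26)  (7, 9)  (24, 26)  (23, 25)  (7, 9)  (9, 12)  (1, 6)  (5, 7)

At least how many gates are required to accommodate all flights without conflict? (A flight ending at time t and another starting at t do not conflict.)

3

The answer is the maximum number of intervals overlapping at any instant.
Events (time:±→running): 0:+→1 1:-→0 1:+→1 5:+→2 6:-→1 7:-→0 7:+→1 7:+→2 9:-→1 9:-→0 9:+→1 12:-→0 15:+→1 17:-→0 22:+→1 23:+→2 24:-→1 24:+→2 24:+→3 … peak 3.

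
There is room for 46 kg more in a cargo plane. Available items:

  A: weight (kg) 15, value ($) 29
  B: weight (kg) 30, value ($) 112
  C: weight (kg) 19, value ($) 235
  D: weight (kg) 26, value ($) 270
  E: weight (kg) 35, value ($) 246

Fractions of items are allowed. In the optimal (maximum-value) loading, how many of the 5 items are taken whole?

2

Greedy by value/weight ratio, highest first.
Ratios (sorted): C 12.37, D 10.38, E 7.03, B 3.73, A 1.93
take C (19 @ 235); take D (26 @ 270); take 1/35 of E → 7.03. Capacity used 46/46.
2 item(s) taken whole; one partial (take 1/35 of E).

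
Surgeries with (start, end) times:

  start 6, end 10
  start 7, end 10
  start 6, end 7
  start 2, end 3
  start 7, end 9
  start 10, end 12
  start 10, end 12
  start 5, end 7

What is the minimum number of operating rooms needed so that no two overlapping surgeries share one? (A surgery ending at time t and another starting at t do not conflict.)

3

Events (time:±→running): 2:+→1 3:-→0 5:+→1 6:+→2 6:+→3 … peak 3.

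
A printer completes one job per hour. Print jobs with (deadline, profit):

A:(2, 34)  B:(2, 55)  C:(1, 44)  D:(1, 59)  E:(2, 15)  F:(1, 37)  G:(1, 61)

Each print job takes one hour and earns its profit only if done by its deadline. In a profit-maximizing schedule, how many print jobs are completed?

2

Take jobs in profit order; each goes to the latest open slot no later than its deadline.
Profit order: G=61 D=59 B=55 C=44 F=37 A=34 E=15
Assign: G→slot 1, D skipped, B→slot 2, C skipped, F skipped, A skipped, E skipped.
Slots: [1:G] [2:B]
2 of 7 scheduled.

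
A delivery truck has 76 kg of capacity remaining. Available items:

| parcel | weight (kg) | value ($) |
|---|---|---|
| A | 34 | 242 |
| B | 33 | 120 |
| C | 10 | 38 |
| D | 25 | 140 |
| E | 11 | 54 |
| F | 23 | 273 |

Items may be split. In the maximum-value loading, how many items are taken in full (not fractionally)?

Order: F (273/23=11.87) > A (242/34=7.12) > D (140/25=5.60) > E (54/11=4.91) > C (38/10=3.80) > B (120/33=3.64)
Fill: take F (23 @ 273) → take A (34 @ 242) → take 19/25 of D → 106.40; 76/76 used.
2 item(s) taken whole; one partial (take 19/25 of D).

2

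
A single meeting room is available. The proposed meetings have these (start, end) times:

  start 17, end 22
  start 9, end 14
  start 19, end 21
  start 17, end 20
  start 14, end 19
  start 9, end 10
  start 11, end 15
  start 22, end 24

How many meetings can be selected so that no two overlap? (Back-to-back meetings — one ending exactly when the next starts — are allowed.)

4

By end time: (9,10), (9,14), (11,15), (14,19), (17,20), (19,21), (17,22), (22,24).
Pick (9,10); next start ≥ 10 → (11,15); next start ≥ 15 → (17,20); next start ≥ 20 → (22,24).
Selected 4 meetings.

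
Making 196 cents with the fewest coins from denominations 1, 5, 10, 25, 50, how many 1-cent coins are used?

1

Greedy: take as many of the largest coin as possible, then repeat with the remainder.
196 − 3×50→46 − 1×25→21 − 2×10→1 − 1×1→0
Count of 1: 1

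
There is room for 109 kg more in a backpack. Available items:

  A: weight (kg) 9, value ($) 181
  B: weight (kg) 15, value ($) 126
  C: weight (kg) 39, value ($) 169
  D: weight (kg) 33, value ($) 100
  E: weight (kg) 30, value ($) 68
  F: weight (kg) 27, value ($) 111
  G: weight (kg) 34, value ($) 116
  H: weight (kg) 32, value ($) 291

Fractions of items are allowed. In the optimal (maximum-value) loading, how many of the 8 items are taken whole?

4

Ratios (sorted): A 20.11, H 9.09, B 8.40, C 4.33, F 4.11, G 3.41, D 3.03, E 2.27
take A (9 @ 181); take H (32 @ 291); take B (15 @ 126); take C (39 @ 169); take 14/27 of F → 57.56. Capacity used 109/109.
4 item(s) taken whole; one partial (take 14/27 of F).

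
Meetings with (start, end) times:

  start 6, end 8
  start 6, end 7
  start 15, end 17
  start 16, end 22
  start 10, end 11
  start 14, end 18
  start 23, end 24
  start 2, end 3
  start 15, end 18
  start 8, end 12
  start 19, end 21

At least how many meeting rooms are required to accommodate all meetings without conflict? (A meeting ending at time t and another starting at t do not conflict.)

The answer is the maximum number of intervals overlapping at any instant.
starts: [2, 6, 6, 8, 10, 14, 15, 15, 16, 19, 23]
ends:   [3, 7, 8, 11, 12, 17, 18, 18, 21, 22, 24]
s2→1 e3→0 s6→1 s6→2 e7→1 e8→0 s8→1 s10→2 e11→1 e12→0 s14→1 s15→2 s15→3 s16→4  — peak 4.

4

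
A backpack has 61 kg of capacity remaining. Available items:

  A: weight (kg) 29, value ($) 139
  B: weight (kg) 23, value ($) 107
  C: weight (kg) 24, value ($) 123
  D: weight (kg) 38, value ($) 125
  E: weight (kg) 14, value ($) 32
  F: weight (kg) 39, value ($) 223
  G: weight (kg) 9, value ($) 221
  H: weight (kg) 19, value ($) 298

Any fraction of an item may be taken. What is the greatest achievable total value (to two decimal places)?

Greedy by value/weight ratio, highest first.
Ratios (sorted): G 24.56, H 15.68, F 5.72, C 5.12, A 4.79, B 4.65, D 3.29, E 2.29
take G (9 @ 221); take H (19 @ 298); take 33/39 of F → 188.69. Capacity used 61/61.
Total value = 707.69

707.69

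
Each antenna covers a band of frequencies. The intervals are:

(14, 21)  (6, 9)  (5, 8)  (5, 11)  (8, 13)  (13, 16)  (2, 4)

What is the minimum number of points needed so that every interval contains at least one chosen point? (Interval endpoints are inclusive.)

Process intervals by earliest right end; each time one isn't hit yet, stab at its right endpoint.
Sorted: [2,4] [5,8] [6,9] [5,11] [8,13] [13,16] [14,21]
{[2,4]} hit by 4; {[5,8],[6,9],[5,11],[8,13]} hit by 8; {[13,16],[14,21]} hit by 16.
Points: 4, 8, 16 (3 total).

3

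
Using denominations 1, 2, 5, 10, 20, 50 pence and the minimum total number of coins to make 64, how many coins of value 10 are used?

1

Use the largest denomination that fits, subtract, and repeat.
64 = 1×50 + 1×10 + 2×2
Count of 10: 1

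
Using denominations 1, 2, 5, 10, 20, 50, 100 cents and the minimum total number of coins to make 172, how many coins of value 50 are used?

172 − 1×100→72 − 1×50→22 − 1×20→2 − 1×2→0
Count of 50: 1

1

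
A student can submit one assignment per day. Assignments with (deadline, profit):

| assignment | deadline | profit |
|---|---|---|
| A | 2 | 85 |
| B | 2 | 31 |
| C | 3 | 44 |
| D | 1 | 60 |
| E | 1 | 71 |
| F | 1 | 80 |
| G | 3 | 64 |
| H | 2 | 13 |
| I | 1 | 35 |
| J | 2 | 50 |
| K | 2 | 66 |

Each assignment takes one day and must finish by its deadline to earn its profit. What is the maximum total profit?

Sort by profit descending; place each in the latest free slot ≤ its deadline.
By profit: A(d2,85), F(d1,80), E(d1,71), K(d2,66), G(d3,64), D(d1,60), J(d2,50), C(d3,44), I(d1,35), B(d2,31), H(d2,13)
A→slot 2; F→slot 1; E skipped; K skipped; G→slot 3; D skipped; J skipped; C skipped; I skipped; B skipped; H skipped.
Profit = 80 + 85 + 64 = 229

229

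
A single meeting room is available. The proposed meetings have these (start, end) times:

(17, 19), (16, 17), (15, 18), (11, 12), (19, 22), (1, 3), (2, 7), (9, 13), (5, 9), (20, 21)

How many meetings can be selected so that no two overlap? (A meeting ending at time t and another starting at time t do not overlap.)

Sorted by end: (1,3)  (2,7)  (5,9)  (11,12)  (9,13)  (16,17)  (15,18)  (17,19)  (20,21)  (19,22)
take (1,3); skip (2,7); take (5,9); take (11,12); take (16,17); take (17,19); take (20,21).
Selected 6 meetings.

6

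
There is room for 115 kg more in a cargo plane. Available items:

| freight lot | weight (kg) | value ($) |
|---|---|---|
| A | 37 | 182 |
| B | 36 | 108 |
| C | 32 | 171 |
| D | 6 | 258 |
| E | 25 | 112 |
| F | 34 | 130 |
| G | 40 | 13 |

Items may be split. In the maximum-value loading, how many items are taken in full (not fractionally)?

Sort by value per unit weight and fill in that order.
Ratios (sorted): D 43.00, C 5.34, A 4.92, E 4.48, F 3.82, B 3.00, G 0.33
take D (6 @ 258); take C (32 @ 171); take A (37 @ 182); take E (25 @ 112); take 15/34 of F → 57.35. Capacity used 115/115.
4 item(s) taken whole; one partial (take 15/34 of F).

4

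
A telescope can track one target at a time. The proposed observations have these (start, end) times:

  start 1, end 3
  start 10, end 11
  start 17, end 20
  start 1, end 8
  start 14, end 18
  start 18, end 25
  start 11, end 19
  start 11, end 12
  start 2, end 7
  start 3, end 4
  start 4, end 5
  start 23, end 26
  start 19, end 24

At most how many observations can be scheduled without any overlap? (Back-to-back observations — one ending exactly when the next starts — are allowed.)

7

Greedy by earliest finish: after sorting by end time, pick each interval compatible with the last pick.
By end time: (1,3), (3,4), (4,5), (2,7), (1,8), (10,11), (11,12), (14,18), (11,19), (17,20), (19,24), (18,25), (23,26).
Pick (1,3); next start ≥ 3 → (3,4); next start ≥ 4 → (4,5); next start ≥ 5 → (10,11); next start ≥ 11 → (11,12); next start ≥ 12 → (14,18); next start ≥ 18 → (19,24).
Selected 7 observations.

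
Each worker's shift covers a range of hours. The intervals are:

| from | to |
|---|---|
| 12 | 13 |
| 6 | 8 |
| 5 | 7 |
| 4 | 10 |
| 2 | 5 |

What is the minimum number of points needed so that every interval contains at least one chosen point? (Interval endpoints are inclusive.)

Sort by right endpoint; whenever an interval is uncovered, place a point at its right end.
Sorted: [2,5] [5,7] [6,8] [4,10] [12,13]
{[2,5],[5,7]} hit by 5; {[6,8],[4,10]} hit by 8; {[12,13]} hit by 13.
Points: 5, 8, 13 (3 total).

3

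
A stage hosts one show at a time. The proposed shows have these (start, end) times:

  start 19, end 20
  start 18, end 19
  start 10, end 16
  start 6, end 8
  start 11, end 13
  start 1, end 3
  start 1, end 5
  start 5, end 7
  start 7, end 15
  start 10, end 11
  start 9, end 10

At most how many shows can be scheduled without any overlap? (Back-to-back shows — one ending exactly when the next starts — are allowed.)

7

Sort by end time and greedily take each interval whose start is ≥ the last chosen end.
Sorted by end: (1,3)  (1,5)  (5,7)  (6,8)  (9,10)  (10,11)  (11,13)  (7,15)  (10,16)  (18,19)  (19,20)
take (1,3); take (5,7); take (9,10); take (10,11); take (11,13); skip (7,15); skip (10,16); take (18,19); take (19,20).
Selected 7 shows.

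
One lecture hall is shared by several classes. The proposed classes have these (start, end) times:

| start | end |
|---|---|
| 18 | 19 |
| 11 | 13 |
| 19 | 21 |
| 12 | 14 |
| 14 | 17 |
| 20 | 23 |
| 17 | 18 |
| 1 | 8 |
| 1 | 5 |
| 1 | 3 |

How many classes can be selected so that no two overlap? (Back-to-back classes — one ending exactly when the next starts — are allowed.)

6

Greedy by earliest finish: after sorting by end time, pick each interval compatible with the last pick.
Sorted by end: (1,3)  (1,5)  (1,8)  (11,13)  (12,14)  (14,17)  (17,18)  (18,19)  (19,21)  (20,23)
take (1,3); take (11,13); take (14,17); take (17,18); take (18,19); take (19,21).
Selected 6 classes.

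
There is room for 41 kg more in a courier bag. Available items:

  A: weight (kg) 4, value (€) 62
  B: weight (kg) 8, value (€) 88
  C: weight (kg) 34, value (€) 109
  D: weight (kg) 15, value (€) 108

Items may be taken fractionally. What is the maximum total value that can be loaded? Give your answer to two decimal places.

Order: A (62/4=15.50) > B (88/8=11.00) > D (108/15=7.20) > C (109/34=3.21)
Fill: take A (4 @ 62) → take B (8 @ 88) → take D (15 @ 108) → take 14/34 of C → 44.88; 41/41 used.
Total value = 302.88

302.88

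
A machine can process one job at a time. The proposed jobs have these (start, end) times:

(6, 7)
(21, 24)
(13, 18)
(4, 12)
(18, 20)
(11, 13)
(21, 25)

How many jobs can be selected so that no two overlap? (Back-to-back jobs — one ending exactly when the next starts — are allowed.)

5

Sort by end time and greedily take each interval whose start is ≥ the last chosen end.
By end time: (6,7), (4,12), (11,13), (13,18), (18,20), (21,24), (21,25).
Pick (6,7); next start ≥ 7 → (11,13); next start ≥ 13 → (13,18); next start ≥ 18 → (18,20); next start ≥ 20 → (21,24).
Selected 5 jobs.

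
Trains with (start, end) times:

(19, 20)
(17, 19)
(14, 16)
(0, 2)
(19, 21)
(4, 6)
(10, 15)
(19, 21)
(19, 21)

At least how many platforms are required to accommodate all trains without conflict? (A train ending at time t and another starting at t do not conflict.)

4

Events (time:±→running): 0:+→1 2:-→0 4:+→1 6:-→0 10:+→1 14:+→2 15:-→1 16:-→0 17:+→1 19:-→0 19:+→1 19:+→2 19:+→3 19:+→4 … peak 4.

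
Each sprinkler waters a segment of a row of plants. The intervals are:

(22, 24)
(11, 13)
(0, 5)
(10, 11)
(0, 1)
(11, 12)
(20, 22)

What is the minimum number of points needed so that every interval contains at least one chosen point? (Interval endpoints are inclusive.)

3

Sort by right endpoint; whenever an interval is uncovered, place a point at its right end.
Sorted: [0,1] [0,5] [10,11] [11,12] [11,13] [20,22] [22,24]
{[0,1],[0,5]} hit by 1; {[10,11],[11,12],[11,13]} hit by 11; {[20,22],[22,24]} hit by 22.
Points: 1, 11, 22 (3 total).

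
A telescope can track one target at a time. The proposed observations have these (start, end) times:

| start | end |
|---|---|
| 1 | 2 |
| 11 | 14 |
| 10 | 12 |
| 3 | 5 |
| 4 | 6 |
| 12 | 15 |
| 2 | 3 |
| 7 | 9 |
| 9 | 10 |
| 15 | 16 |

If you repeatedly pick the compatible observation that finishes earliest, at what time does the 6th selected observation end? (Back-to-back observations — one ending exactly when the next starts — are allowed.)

12

Order by finish time; keep every interval that doesn't clash with the previous kept one.
Sorted by end: (1,2)  (2,3)  (3,5)  (4,6)  (7,9)  (9,10)  (10,12)  (11,14)  (12,15)  (15,16)
take (1,2); take (2,3); take (3,5); skip (4,6); take (7,9); take (9,10); take (10,12); take (12,15); take (15,16).
Selected: (1,2) (2,3) (3,5) (7,9) (9,10) (10,12) (12,15) (15,16)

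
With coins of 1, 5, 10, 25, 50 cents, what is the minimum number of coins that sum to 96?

5

Use the largest denomination that fits, subtract, and repeat.
96 = 1×50 + 1×25 + 2×10 + 1×1
Total coins = 1 + 1 + 2 + 1 = 5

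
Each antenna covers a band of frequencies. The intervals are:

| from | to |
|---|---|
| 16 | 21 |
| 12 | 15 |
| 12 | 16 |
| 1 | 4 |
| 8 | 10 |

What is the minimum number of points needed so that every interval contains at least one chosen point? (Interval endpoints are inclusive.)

Sort by right endpoint; whenever an interval is uncovered, place a point at its right end.
Sorted: [1,4] [8,10] [12,15] [12,16] [16,21]
{[1,4]} hit by 4; {[8,10]} hit by 10; {[12,15],[12,16]} hit by 15; {[16,21]} hit by 21.
Points: 4, 10, 15, 21 (4 total).

4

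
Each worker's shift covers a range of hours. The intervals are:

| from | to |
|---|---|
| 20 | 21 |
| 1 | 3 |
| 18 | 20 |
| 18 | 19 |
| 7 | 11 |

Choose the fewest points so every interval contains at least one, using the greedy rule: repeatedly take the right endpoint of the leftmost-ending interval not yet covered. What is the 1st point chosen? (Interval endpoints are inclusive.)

3

Sort by right endpoint; whenever an interval is uncovered, place a point at its right end.
Sorted: [1,3] [7,11] [18,19] [18,20] [20,21]
{[1,3]} hit by 3; {[7,11]} hit by 11; {[18,19],[18,20]} hit by 19; {[20,21]} hit by 21.
Points: 3, 11, 19, 21 (4 total).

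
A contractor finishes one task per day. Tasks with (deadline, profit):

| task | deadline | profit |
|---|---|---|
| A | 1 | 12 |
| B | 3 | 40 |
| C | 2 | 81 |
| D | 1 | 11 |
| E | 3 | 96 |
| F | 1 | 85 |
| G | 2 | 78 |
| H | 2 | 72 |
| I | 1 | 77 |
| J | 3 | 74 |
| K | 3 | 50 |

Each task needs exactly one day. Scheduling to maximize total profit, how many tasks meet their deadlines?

Take jobs in profit order; each goes to the latest open slot no later than its deadline.
Profit order: E=96 F=85 C=81 G=78 I=77 J=74 H=72 K=50 B=40 A=12 D=11
Assign: E→slot 3, F→slot 1, C→slot 2, G skipped, I skipped, J skipped, H skipped, K skipped, B skipped, A skipped, D skipped.
Slots: [1:F] [2:C] [3:E]
3 of 11 scheduled.

3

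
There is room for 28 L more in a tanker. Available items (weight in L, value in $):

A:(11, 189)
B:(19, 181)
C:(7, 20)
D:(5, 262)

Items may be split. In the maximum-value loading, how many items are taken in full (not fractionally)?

2

Greedy by value/weight ratio, highest first.
Ratios (sorted): D 52.40, A 17.18, B 9.53, C 2.86
take D (5 @ 262); take A (11 @ 189); take 12/19 of B → 114.32. Capacity used 28/28.
2 item(s) taken whole; one partial (take 12/19 of B).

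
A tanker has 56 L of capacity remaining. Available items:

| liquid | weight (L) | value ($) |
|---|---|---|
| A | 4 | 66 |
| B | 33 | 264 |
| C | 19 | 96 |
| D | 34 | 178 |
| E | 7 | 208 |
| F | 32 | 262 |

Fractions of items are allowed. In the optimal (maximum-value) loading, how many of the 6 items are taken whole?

3

Sort by value per unit weight and fill in that order.
Ratios (sorted): E 29.71, A 16.50, F 8.19, B 8.00, D 5.24, C 5.05
take E (7 @ 208); take A (4 @ 66); take F (32 @ 262); take 13/33 of B → 104.00. Capacity used 56/56.
3 item(s) taken whole; one partial (take 13/33 of B).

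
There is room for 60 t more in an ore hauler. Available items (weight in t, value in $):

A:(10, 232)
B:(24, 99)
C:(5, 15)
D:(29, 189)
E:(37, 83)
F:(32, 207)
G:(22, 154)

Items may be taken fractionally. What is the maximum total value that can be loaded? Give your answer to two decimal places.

Ratios (sorted): A 23.20, G 7.00, D 6.52, F 6.47, B 4.12, C 3.00, E 2.24
take A (10 @ 232); take G (22 @ 154); take 28/29 of D → 182.48. Capacity used 60/60.
Total value = 568.48

568.48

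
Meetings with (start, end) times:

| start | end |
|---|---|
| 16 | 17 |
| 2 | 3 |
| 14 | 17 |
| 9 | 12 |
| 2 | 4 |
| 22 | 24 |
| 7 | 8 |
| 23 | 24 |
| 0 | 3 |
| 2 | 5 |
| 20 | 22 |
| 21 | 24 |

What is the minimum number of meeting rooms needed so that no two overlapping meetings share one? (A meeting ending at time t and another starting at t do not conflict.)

4

The answer is the maximum number of intervals overlapping at any instant.
Events (time:±→running): 0:+→1 2:+→2 2:+→3 2:+→4 … peak 4.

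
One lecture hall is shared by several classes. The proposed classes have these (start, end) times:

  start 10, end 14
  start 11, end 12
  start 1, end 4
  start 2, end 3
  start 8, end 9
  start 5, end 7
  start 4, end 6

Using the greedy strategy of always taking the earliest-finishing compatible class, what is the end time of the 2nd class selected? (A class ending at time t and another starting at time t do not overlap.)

Sorted by end: (2,3)  (1,4)  (4,6)  (5,7)  (8,9)  (11,12)  (10,14)
take (2,3); take (4,6); take (8,9); take (11,12).
Selected: (2,3) (4,6) (8,9) (11,12)

6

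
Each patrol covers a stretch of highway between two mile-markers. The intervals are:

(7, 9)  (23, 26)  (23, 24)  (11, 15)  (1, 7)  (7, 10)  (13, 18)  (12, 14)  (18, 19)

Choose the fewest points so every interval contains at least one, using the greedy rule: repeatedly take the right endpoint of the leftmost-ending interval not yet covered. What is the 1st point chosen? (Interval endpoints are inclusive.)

Sorted: [1,7] [7,9] [7,10] [12,14] [11,15] [13,18] [18,19] [23,24] [23,26]
{[1,7],[7,9],[7,10]} hit by 7; {[12,14],[11,15],[13,18]} hit by 14; {[18,19]} hit by 19; {[23,24],[23,26]} hit by 24.
Points: 7, 14, 19, 24 (4 total).

7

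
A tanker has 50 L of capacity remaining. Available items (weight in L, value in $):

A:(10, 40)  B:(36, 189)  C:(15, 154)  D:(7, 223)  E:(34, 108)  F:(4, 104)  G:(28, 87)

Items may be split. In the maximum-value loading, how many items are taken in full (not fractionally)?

3

Sort by value per unit weight and fill in that order.
Order: D (223/7=31.86) > F (104/4=26.00) > C (154/15=10.27) > B (189/36=5.25) > A (40/10=4.00) > E (108/34=3.18) > G (87/28=3.11)
Fill: take D (7 @ 223) → take F (4 @ 104) → take C (15 @ 154) → take 24/36 of B → 126.00; 50/50 used.
3 item(s) taken whole; one partial (take 24/36 of B).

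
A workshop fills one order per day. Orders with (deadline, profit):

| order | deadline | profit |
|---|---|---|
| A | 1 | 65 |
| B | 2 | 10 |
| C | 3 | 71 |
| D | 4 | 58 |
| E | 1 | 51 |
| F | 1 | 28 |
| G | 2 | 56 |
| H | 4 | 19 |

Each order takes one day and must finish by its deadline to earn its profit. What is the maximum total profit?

Take jobs in profit order; each goes to the latest open slot no later than its deadline.
Profit order: C=71 A=65 D=58 G=56 E=51 F=28 H=19 B=10
Assign: C→slot 3, A→slot 1, D→slot 4, G→slot 2, E skipped, F skipped, H skipped, B skipped.
Slots: [1:A] [2:G] [3:C] [4:D]
Profit = 65 + 56 + 71 + 58 = 250

250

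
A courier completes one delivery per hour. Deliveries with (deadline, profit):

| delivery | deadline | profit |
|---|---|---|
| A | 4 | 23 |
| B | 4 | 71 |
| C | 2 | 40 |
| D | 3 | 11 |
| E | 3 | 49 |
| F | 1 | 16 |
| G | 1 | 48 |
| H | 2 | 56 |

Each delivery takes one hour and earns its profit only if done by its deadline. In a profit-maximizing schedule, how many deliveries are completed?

By profit: B(d4,71), H(d2,56), E(d3,49), G(d1,48), C(d2,40), A(d4,23), F(d1,16), D(d3,11)
B→slot 4; H→slot 2; E→slot 3; G→slot 1; C skipped; A skipped; F skipped; D skipped.
4 of 8 scheduled.

4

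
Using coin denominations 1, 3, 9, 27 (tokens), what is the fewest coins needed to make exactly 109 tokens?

5

Greedy: take as many of the largest coin as possible, then repeat with the remainder.
109 − 4×27→1 − 1×1→0
Total coins = 4 + 1 = 5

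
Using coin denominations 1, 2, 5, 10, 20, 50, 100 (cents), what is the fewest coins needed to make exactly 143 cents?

Greedy: take as many of the largest coin as possible, then repeat with the remainder.
143 − 1×100→43 − 2×20→3 − 1×2→1 − 1×1→0
Total coins = 1 + 2 + 1 + 1 = 5

5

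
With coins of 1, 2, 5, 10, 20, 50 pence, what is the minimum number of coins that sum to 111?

111 = 2×50 + 1×10 + 1×1
Total coins = 2 + 1 + 1 = 4

4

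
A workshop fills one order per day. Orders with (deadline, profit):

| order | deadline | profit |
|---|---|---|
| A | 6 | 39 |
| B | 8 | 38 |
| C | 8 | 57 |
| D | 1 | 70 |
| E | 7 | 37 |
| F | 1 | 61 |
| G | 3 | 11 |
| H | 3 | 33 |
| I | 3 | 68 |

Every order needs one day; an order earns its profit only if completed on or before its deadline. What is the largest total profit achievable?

Sort by profit descending; place each in the latest free slot ≤ its deadline.
By profit: D(d1,70), I(d3,68), F(d1,61), C(d8,57), A(d6,39), B(d8,38), E(d7,37), H(d3,33), G(d3,11)
D→slot 1; I→slot 3; F skipped; C→slot 8; A→slot 6; B→slot 7; E→slot 5; H→slot 2; G skipped.
Profit = 70 + 33 + 68 + 37 + 39 + 38 + 57 = 342

342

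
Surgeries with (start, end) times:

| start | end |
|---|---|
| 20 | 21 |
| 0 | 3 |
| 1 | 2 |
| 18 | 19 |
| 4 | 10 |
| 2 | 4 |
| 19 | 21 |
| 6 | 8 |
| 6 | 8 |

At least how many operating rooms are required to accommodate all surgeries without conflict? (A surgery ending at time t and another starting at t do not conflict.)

3

The answer is the maximum number of intervals overlapping at any instant.
starts: [0, 1, 2, 4, 6, 6, 18, 19, 20]
ends:   [2, 3, 4, 8, 8, 10, 19, 21, 21]
s0→1 s1→2 e2→1 s2→2 e3→1 e4→0 s4→1 s6→2 s6→3  — peak 3.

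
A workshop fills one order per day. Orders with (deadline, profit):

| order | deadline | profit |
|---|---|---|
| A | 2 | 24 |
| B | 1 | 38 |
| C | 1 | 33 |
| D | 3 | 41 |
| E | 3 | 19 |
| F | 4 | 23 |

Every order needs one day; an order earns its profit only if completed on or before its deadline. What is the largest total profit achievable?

By profit: D(d3,41), B(d1,38), C(d1,33), A(d2,24), F(d4,23), E(d3,19)
D→slot 3; B→slot 1; C skipped; A→slot 2; F→slot 4; E skipped.
Profit = 38 + 24 + 41 + 23 = 126

126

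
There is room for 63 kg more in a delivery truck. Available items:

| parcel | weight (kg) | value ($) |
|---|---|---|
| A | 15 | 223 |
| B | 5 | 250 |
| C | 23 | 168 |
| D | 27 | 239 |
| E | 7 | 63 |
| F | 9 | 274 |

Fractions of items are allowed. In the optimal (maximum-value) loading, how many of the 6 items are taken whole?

Greedy by value/weight ratio, highest first.
Order: B (250/5=50.00) > F (274/9=30.44) > A (223/15=14.87) > E (63/7=9.00) > D (239/27=8.85) > C (168/23=7.30)
Fill: take B (5 @ 250) → take F (9 @ 274) → take A (15 @ 223) → take E (7 @ 63) → take D (27 @ 239); 63/63 used.
5 item(s) taken whole.

5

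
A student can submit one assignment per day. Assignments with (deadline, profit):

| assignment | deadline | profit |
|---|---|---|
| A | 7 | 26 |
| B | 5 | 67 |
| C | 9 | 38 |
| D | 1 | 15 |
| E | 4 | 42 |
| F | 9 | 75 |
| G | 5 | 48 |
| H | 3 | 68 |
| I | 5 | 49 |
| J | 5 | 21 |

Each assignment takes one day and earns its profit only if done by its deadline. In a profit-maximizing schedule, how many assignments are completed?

8

Sort by profit descending; place each in the latest free slot ≤ its deadline.
By profit: F(d9,75), H(d3,68), B(d5,67), I(d5,49), G(d5,48), E(d4,42), C(d9,38), A(d7,26), J(d5,21), D(d1,15)
F→slot 9; H→slot 3; B→slot 5; I→slot 4; G→slot 2; E→slot 1; C→slot 8; A→slot 7; J skipped; D skipped.
8 of 10 scheduled.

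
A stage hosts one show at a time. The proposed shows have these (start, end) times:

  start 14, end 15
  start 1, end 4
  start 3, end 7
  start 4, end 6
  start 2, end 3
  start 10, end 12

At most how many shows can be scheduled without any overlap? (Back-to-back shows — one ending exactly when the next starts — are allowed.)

Order by finish time; keep every interval that doesn't clash with the previous kept one.
By end time: (2,3), (1,4), (4,6), (3,7), (10,12), (14,15).
Pick (2,3); next start ≥ 3 → (4,6); next start ≥ 6 → (10,12); next start ≥ 12 → (14,15).
Selected 4 shows.

4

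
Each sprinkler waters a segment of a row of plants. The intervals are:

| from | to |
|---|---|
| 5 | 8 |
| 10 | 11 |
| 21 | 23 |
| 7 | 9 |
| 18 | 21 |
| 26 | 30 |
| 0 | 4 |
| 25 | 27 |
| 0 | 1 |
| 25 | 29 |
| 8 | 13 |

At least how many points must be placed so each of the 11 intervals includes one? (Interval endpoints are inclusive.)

5

Process intervals by earliest right end; each time one isn't hit yet, stab at its right endpoint.
Sorted: [0,1] [0,4] [5,8] [7,9] [10,11] [8,13] [18,21] [21,23] [25,27] [25,29] [26,30]
{[0,1],[0,4]} hit by 1; {[5,8],[7,9]} hit by 8; {[10,11],[8,13]} hit by 11; {[18,21],[21,23]} hit by 21; {[25,27],[25,29],[26,30]} hit by 27.
Points: 1, 8, 11, 21, 27 (5 total).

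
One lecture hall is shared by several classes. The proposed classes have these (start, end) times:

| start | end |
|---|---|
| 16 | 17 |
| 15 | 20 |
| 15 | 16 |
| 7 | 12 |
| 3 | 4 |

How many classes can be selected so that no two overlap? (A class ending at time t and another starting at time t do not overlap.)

Sort by end time and greedily take each interval whose start is ≥ the last chosen end.
By end time: (3,4), (7,12), (15,16), (16,17), (15,20).
Pick (3,4); next start ≥ 4 → (7,12); next start ≥ 12 → (15,16); next start ≥ 16 → (16,17).
Selected 4 classes.

4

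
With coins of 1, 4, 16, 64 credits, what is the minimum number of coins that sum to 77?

5

77 = 1×64 + 3×4 + 1×1
Total coins = 1 + 3 + 1 = 5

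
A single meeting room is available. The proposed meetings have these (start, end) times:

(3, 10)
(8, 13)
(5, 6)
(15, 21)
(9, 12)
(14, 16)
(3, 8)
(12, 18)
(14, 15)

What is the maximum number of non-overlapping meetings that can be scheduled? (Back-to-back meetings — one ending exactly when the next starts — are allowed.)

4

Sorted by end: (5,6)  (3,8)  (3,10)  (9,12)  (8,13)  (14,15)  (14,16)  (12,18)  (15,21)
take (5,6); take (9,12); skip (8,13); take (14,15); take (15,21).
Selected 4 meetings.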